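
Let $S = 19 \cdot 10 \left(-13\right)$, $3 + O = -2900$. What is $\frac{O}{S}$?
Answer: $\frac{2903}{2470} \approx 1.1753$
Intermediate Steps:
$O = -2903$ ($O = -3 - 2900 = -2903$)
$S = -2470$ ($S = 190 \left(-13\right) = -2470$)
$\frac{O}{S} = - \frac{2903}{-2470} = \left(-2903\right) \left(- \frac{1}{2470}\right) = \frac{2903}{2470}$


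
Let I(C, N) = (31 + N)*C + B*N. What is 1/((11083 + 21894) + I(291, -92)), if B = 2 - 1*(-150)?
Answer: 1/1242 ≈ 0.00080515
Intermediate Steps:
B = 152 (B = 2 + 150 = 152)
I(C, N) = 152*N + C*(31 + N) (I(C, N) = (31 + N)*C + 152*N = C*(31 + N) + 152*N = 152*N + C*(31 + N))
1/((11083 + 21894) + I(291, -92)) = 1/((11083 + 21894) + (31*291 + 152*(-92) + 291*(-92))) = 1/(32977 + (9021 - 13984 - 26772)) = 1/(32977 - 31735) = 1/1242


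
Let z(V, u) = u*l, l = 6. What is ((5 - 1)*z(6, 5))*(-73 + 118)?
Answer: 5400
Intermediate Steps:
z(V, u) = 6*u (z(V, u) = u*6 = 6*u)
((5 - 1)*z(6, 5))*(-73 + 118) = ((5 - 1)*(6*5))*(-73 + 118) = (4*30)*45 = 120*45 = 5400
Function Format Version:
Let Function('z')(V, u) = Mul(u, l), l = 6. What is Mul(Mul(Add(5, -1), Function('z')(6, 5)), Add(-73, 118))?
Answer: 5400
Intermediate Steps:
Function('z')(V, u) = Mul(6, u) (Function('z')(V, u) = Mul(u, 6) = Mul(6, u))
Mul(Mul(Add(5, -1), Function('z')(6, 5)), Add(-73, 118)) = Mul(Mul(Add(5, -1), Mul(6, 5)), Add(-73, 118)) = Mul(Mul(4, 30), 45) = Mul(120, 45) = 5400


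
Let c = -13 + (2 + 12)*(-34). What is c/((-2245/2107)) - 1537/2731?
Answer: 2810361548/6131095 ≈ 458.38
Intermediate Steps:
c = -489 (c = -13 + 14*(-34) = -13 - 476 = -489)
c/((-2245/2107)) - 1537/2731 = -489/((-2245/2107)) - 1537/2731 = -489/((-2245*1/2107)) - 1537*1/2731 = -489/(-2245/2107) - 1537/2731 = -489*(-2107/2245) - 1537/2731 = 1030323/2245 - 1537/2731 = 2810361548/6131095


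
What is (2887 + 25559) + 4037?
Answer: 32483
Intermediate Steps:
(2887 + 25559) + 4037 = 28446 + 4037 = 32483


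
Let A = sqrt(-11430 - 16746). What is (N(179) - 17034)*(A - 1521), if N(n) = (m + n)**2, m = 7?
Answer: -26711802 + 70248*I*sqrt(1761) ≈ -2.6712e+7 + 2.9479e+6*I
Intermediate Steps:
N(n) = (7 + n)**2
A = 4*I*sqrt(1761) (A = sqrt(-28176) = 4*I*sqrt(1761) ≈ 167.86*I)
(N(179) - 17034)*(A - 1521) = ((7 + 179)**2 - 17034)*(4*I*sqrt(1761) - 1521) = (186**2 - 17034)*(-1521 + 4*I*sqrt(1761)) = (34596 - 17034)*(-1521 + 4*I*sqrt(1761)) = 17562*(-1521 + 4*I*sqrt(1761)) = -26711802 + 70248*I*sqrt(1761)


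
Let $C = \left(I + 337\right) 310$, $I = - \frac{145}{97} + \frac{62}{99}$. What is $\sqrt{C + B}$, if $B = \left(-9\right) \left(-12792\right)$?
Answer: $\frac{2 \sqrt{561832553557}}{3201} \approx 468.33$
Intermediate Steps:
$B = 115128$
$I = - \frac{8341}{9603}$ ($I = \left(-145\right) \frac{1}{97} + 62 \cdot \frac{1}{99} = - \frac{145}{97} + \frac{62}{99} = - \frac{8341}{9603} \approx -0.86858$)
$C = \frac{1000639700}{9603}$ ($C = \left(- \frac{8341}{9603} + 337\right) 310 = \frac{3227870}{9603} \cdot 310 = \frac{1000639700}{9603} \approx 1.042 \cdot 10^{5}$)
$\sqrt{C + B} = \sqrt{\frac{1000639700}{9603} + 115128} = \sqrt{\frac{2106213884}{9603}} = \frac{2 \sqrt{561832553557}}{3201}$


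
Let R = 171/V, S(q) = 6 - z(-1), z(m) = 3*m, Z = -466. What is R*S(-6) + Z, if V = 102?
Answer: -15331/34 ≈ -450.91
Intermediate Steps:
S(q) = 9 (S(q) = 6 - 3*(-1) = 6 - 1*(-3) = 6 + 3 = 9)
R = 57/34 (R = 171/102 = 171*(1/102) = 57/34 ≈ 1.6765)
R*S(-6) + Z = (57/34)*9 - 466 = 513/34 - 466 = -15331/34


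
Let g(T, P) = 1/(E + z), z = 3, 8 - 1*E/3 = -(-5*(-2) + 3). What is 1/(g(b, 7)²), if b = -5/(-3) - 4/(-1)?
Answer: 4356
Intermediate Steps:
b = 17/3 (b = -5*(-⅓) - 4*(-1) = 5/3 + 4 = 17/3 ≈ 5.6667)
E = 63 (E = 24 - (-3)*(-5*(-2) + 3) = 24 - (-3)*(10 + 3) = 24 - (-3)*13 = 24 - 3*(-13) = 24 + 39 = 63)
g(T, P) = 1/66 (g(T, P) = 1/(63 + 3) = 1/66)
1/(g(b, 7)²) = 1/((1/66)²) = 1/(1/4356) = 4356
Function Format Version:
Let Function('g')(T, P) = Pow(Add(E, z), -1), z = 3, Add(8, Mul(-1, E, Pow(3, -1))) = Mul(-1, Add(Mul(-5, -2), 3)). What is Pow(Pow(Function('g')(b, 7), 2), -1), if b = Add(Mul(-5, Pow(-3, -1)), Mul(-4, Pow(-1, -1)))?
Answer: 4356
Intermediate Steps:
b = Rational(17, 3) (b = Add(Mul(-5, Rational(-1, 3)), Mul(-4, -1)) = Add(Rational(5, 3), 4) = Rational(17, 3) ≈ 5.6667)
E = 63 (E = Add(24, Mul(-3, Mul(-1, Add(Mul(-5, -2), 3)))) = Add(24, Mul(-3, Mul(-1, Add(10, 3)))) = Add(24, Mul(-3, Mul(-1, 13))) = Add(24, Mul(-3, -13)) = Add(24, 39) = 63)
Function('g')(T, P) = Rational(1, 66) (Function('g')(T, P) = Pow(Add(63, 3), -1) = Pow(66, -1) = Rational(1, 66))
Pow(Pow(Function('g')(b, 7), 2), -1) = Pow(Pow(Rational(1, 66), 2), -1) = Pow(Rational(1, 4356), -1) = 4356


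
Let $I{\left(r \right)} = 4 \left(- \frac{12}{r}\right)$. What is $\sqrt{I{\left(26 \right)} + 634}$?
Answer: $\frac{\sqrt{106834}}{13} \approx 25.143$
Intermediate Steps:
$I{\left(r \right)} = - \frac{48}{r}$
$\sqrt{I{\left(26 \right)} + 634} = \sqrt{- \frac{48}{26} + 634} = \sqrt{\left(-48\right) \frac{1}{26} + 634} = \sqrt{- \frac{24}{13} + 634} = \sqrt{\frac{8218}{13}} = \frac{\sqrt{106834}}{13}$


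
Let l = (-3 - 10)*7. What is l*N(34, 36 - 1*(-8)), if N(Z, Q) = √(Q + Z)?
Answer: -91*√78 ≈ -803.69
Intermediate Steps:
l = -91 (l = -13*7 = -91)
l*N(34, 36 - 1*(-8)) = -91*√((36 - 1*(-8)) + 34) = -91*√((36 + 8) + 34) = -91*√(44 + 34) = -91*√78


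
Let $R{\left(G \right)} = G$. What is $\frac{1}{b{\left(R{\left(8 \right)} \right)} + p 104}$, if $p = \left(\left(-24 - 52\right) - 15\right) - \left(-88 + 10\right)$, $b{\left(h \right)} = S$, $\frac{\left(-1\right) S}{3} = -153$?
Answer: $- \frac{1}{893} \approx -0.0011198$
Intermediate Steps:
$S = 459$ ($S = \left(-3\right) \left(-153\right) = 459$)
$b{\left(h \right)} = 459$
$p = -13$ ($p = \left(-76 - 15\right) - -78 = -91 + 78 = -13$)
$\frac{1}{b{\left(R{\left(8 \right)} \right)} + p 104} = \frac{1}{459 - 1352} = \frac{1}{-893} = - \frac{1}{893}$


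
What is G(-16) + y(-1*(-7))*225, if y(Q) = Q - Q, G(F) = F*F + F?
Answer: 240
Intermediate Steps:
G(F) = F + F**2 (G(F) = F**2 + F = F + F**2)
y(Q) = 0
G(-16) + y(-1*(-7))*225 = -16*(1 - 16) + 0*225 = -16*(-15) + 0 = 240 + 0 = 240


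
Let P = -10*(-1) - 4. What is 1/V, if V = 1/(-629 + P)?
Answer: -623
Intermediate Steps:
P = 6 (P = 10 - 4 = 6)
V = -1/623 (V = 1/(-629 + 6) = 1/(-623) = -1/623 ≈ -0.0016051)
1/V = 1/(-1/623) = -623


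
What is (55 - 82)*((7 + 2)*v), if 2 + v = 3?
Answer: -243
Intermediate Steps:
v = 1 (v = -2 + 3 = 1)
(55 - 82)*((7 + 2)*v) = (55 - 82)*((7 + 2)*1) = -243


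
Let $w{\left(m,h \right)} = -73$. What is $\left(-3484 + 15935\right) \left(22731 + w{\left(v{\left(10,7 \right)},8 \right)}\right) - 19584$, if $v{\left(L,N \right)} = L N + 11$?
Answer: $282095174$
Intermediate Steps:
$v{\left(L,N \right)} = 11 + L N$
$\left(-3484 + 15935\right) \left(22731 + w{\left(v{\left(10,7 \right)},8 \right)}\right) - 19584 = \left(-3484 + 15935\right) \left(22731 - 73\right) - 19584 = 12451 \cdot 22658 - 19584 = 282114758 - 19584 = 282095174$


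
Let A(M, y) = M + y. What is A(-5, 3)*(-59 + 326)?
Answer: -534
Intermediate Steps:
A(-5, 3)*(-59 + 326) = (-5 + 3)*(-59 + 326) = -2*267 = -534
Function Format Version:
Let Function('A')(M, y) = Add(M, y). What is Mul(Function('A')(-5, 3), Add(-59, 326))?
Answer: -534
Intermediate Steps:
Mul(Function('A')(-5, 3), Add(-59, 326)) = Mul(Add(-5, 3), Add(-59, 326)) = Mul(-2, 267) = -534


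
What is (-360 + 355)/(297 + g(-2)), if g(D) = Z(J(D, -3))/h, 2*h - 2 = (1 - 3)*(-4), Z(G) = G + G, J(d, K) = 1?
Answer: -25/1487 ≈ -0.016812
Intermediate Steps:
Z(G) = 2*G
h = 5 (h = 1 + ((1 - 3)*(-4))/2 = 1 + (-2*(-4))/2 = 1 + (½)*8 = 1 + 4 = 5)
g(D) = ⅖ (g(D) = (2*1)/5 = 2*(⅕) = ⅖)
(-360 + 355)/(297 + g(-2)) = (-360 + 355)/(297 + ⅖) = -5/1487/5 = -5*5/1487 = -25/1487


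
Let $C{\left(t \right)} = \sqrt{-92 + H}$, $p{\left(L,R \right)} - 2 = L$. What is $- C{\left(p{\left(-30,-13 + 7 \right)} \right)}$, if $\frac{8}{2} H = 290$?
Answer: $- \frac{i \sqrt{78}}{2} \approx - 4.4159 i$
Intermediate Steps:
$H = \frac{145}{2}$ ($H = \frac{1}{4} \cdot 290 = \frac{145}{2} \approx 72.5$)
$p{\left(L,R \right)} = 2 + L$
$C{\left(t \right)} = \frac{i \sqrt{78}}{2}$ ($C{\left(t \right)} = \sqrt{-92 + \frac{145}{2}} = \sqrt{- \frac{39}{2}} = \frac{i \sqrt{78}}{2}$)
$- C{\left(p{\left(-30,-13 + 7 \right)} \right)} = - \frac{i \sqrt{78}}{2}$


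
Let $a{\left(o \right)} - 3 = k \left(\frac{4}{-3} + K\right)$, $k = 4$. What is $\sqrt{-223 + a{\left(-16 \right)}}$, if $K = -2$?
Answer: $\frac{10 i \sqrt{21}}{3} \approx 15.275 i$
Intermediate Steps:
$a{\left(o \right)} = - \frac{31}{3}$ ($a{\left(o \right)} = 3 + 4 \left(\frac{4}{-3} - 2\right) = 3 + 4 \left(4 \left(- \frac{1}{3}\right) - 2\right) = 3 + 4 \left(- \frac{4}{3} - 2\right) = 3 + 4 \left(- \frac{10}{3}\right) = 3 - \frac{40}{3} = - \frac{31}{3}$)
$\sqrt{-223 + a{\left(-16 \right)}} = \sqrt{-223 - \frac{31}{3}} = \sqrt{- \frac{700}{3}} = \frac{10 i \sqrt{21}}{3}$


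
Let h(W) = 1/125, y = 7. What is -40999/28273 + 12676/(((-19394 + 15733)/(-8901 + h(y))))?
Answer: 8137406891073/264049625 ≈ 30818.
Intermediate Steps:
h(W) = 1/125
-40999/28273 + 12676/(((-19394 + 15733)/(-8901 + h(y)))) = -40999/28273 + 12676/(((-19394 + 15733)/(-8901 + 1/125))) = -40999*1/28273 + 12676/((-3661/(-1112624/125))) = -5857/4039 + 12676/((-3661*(-125/1112624))) = -5857/4039 + 12676/(457625/1112624) = -5857/4039 + 12676*(1112624/457625) = -5857/4039 + 14103621824/457625 = 8137406891073/264049625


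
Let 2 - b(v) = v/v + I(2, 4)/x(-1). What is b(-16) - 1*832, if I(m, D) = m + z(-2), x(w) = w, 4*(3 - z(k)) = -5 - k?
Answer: -3301/4 ≈ -825.25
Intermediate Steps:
z(k) = 17/4 + k/4 (z(k) = 3 - (-5 - k)/4 = 3 + (5/4 + k/4) = 17/4 + k/4)
I(m, D) = 15/4 + m (I(m, D) = m + (17/4 + (¼)*(-2)) = m + (17/4 - ½) = m + 15/4 = 15/4 + m)
b(v) = 27/4 (b(v) = 2 - (v/v + (15/4 + 2)/(-1)) = 2 - (1 + (23/4)*(-1)) = 2 - (1 - 23/4) = 2 - 1*(-19/4) = 2 + 19/4 = 27/4)
b(-16) - 1*832 = 27/4 - 1*832 = 27/4 - 832 = -3301/4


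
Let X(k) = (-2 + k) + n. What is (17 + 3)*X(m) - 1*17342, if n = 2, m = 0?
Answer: -17342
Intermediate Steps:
X(k) = k (X(k) = (-2 + k) + 2 = k)
(17 + 3)*X(m) - 1*17342 = (17 + 3)*0 - 1*17342 = 20*0 - 17342 = 0 - 17342 = -17342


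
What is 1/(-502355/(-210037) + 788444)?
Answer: 210037/165602914783 ≈ 1.2683e-6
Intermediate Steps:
1/(-502355/(-210037) + 788444) = 1/(-502355*(-1/210037) + 788444) = 1/(502355/210037 + 788444) = 1/(165602914783/210037) = 210037/165602914783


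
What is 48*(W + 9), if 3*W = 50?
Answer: 1232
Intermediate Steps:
W = 50/3 (W = (⅓)*50 = 50/3 ≈ 16.667)
48*(W + 9) = 48*(50/3 + 9) = 48*(77/3) = 1232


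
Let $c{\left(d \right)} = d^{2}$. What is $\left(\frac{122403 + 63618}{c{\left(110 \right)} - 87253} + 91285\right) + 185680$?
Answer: $\frac{6938188208}{25051} \approx 2.7696 \cdot 10^{5}$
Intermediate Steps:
$\left(\frac{122403 + 63618}{c{\left(110 \right)} - 87253} + 91285\right) + 185680 = \left(\frac{122403 + 63618}{110^{2} - 87253} + 91285\right) + 185680 = \left(\frac{186021}{12100 - 87253} + 91285\right) + 185680 = \left(\frac{186021}{-75153} + 91285\right) + 185680 = \left(186021 \left(- \frac{1}{75153}\right) + 91285\right) + 185680 = \left(- \frac{62007}{25051} + 91285\right) + 185680 = \frac{2286718528}{25051} + 185680 = \frac{6938188208}{25051}$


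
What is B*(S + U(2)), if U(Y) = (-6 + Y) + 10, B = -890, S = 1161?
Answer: -1038630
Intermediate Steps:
U(Y) = 4 + Y
B*(S + U(2)) = -890*(1161 + (4 + 2)) = -890*(1161 + 6) = -890*1167 = -1038630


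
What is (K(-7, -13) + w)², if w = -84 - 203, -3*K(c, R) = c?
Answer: 729316/9 ≈ 81035.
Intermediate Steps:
K(c, R) = -c/3
w = -287
(K(-7, -13) + w)² = (-⅓*(-7) - 287)² = (7/3 - 287)² = (-854/3)² = 729316/9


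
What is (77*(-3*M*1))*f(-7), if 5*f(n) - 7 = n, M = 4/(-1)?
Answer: 0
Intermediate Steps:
M = -4 (M = 4*(-1) = -4)
f(n) = 7/5 + n/5
(77*(-3*M*1))*f(-7) = (77*(-3*(-4)*1))*(7/5 + (1/5)*(-7)) = (77*(12*1))*(7/5 - 7/5) = (77*12)*0 = 924*0 = 0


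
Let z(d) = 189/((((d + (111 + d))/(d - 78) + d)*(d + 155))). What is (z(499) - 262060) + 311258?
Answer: 755008653785/15346328 ≈ 49198.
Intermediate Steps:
z(d) = 189/((155 + d)*(d + (111 + 2*d)/(-78 + d))) (z(d) = 189/((((111 + 2*d)/(-78 + d) + d)*(155 + d))) = 189/(((d + (111 + 2*d)/(-78 + d))*(155 + d))) = 189/(((155 + d)*(d + (111 + 2*d)/(-78 + d)))) = 189*(1/((155 + d)*(d + (111 + 2*d)/(-78 + d)))) = 189/((155 + d)*(d + (111 + 2*d)/(-78 + d))))
(z(499) - 262060) + 311258 = (189*(-78 + 499)/(17205 + 499³ - 11669*499 + 79*499²) - 262060) + 311258 = (189*421/(17205 + 124251499 - 5822831 + 79*249001) - 262060) + 311258 = (189*421/(17205 + 124251499 - 5822831 + 19671079) - 262060) + 311258 = (189*421/138116952 - 262060) + 311258 = (189*(1/138116952)*421 - 262060) + 311258 = (8841/15346328 - 262060) + 311258 = -4021658706839/15346328 + 311258 = 755008653785/15346328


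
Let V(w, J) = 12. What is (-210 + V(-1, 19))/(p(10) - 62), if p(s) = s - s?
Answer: 99/31 ≈ 3.1936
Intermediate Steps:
p(s) = 0
(-210 + V(-1, 19))/(p(10) - 62) = (-210 + 12)/(0 - 62) = -198/(-62) = -198*(-1/62) = 99/31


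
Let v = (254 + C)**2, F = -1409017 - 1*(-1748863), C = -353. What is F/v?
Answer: 113282/3267 ≈ 34.675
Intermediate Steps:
F = 339846 (F = -1409017 + 1748863 = 339846)
v = 9801 (v = (254 - 353)**2 = (-99)**2 = 9801)
F/v = 339846/9801 = 339846*(1/9801) = 113282/3267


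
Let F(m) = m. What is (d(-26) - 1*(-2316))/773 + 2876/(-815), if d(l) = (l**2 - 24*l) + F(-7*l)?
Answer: 872222/629995 ≈ 1.3845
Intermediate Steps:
d(l) = l**2 - 31*l (d(l) = (l**2 - 24*l) - 7*l = l**2 - 31*l)
(d(-26) - 1*(-2316))/773 + 2876/(-815) = (-26*(-31 - 26) - 1*(-2316))/773 + 2876/(-815) = (-26*(-57) + 2316)*(1/773) + 2876*(-1/815) = (1482 + 2316)*(1/773) - 2876/815 = 3798*(1/773) - 2876/815 = 3798/773 - 2876/815 = 872222/629995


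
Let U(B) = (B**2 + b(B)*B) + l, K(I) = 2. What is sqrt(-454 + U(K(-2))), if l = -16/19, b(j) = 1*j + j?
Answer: I*sqrt(159866)/19 ≈ 21.044*I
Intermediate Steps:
b(j) = 2*j (b(j) = j + j = 2*j)
l = -16/19 (l = -16*1/19 = -16/19 ≈ -0.84210)
U(B) = -16/19 + 3*B**2 (U(B) = (B**2 + (2*B)*B) - 16/19 = (B**2 + 2*B**2) - 16/19 = 3*B**2 - 16/19 = -16/19 + 3*B**2)
sqrt(-454 + U(K(-2))) = sqrt(-454 + (-16/19 + 3*2**2)) = sqrt(-454 + (-16/19 + 3*4)) = sqrt(-454 + (-16/19 + 12)) = sqrt(-454 + 212/19) = sqrt(-8414/19) = I*sqrt(159866)/19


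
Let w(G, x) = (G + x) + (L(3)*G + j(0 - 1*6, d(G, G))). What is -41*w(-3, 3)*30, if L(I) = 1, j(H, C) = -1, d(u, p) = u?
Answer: 4920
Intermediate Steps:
w(G, x) = -1 + x + 2*G (w(G, x) = (G + x) + (1*G - 1) = (G + x) + (G - 1) = (G + x) + (-1 + G) = -1 + x + 2*G)
-41*w(-3, 3)*30 = -41*(-1 + 3 + 2*(-3))*30 = -41*(-1 + 3 - 6)*30 = -41*(-4)*30 = 164*30 = 4920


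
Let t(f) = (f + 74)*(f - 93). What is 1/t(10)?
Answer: -1/6972 ≈ -0.00014343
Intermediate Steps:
t(f) = (-93 + f)*(74 + f) (t(f) = (74 + f)*(-93 + f) = (-93 + f)*(74 + f))
1/t(10) = 1/(-6882 + 10² - 19*10) = 1/(-6882 + 100 - 190) = 1/(-6972) = -1/6972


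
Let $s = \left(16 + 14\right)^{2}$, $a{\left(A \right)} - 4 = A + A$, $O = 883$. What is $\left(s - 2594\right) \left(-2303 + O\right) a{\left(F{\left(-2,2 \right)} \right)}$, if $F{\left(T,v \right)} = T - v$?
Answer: $-9621920$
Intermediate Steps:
$a{\left(A \right)} = 4 + 2 A$ ($a{\left(A \right)} = 4 + \left(A + A\right) = 4 + 2 A$)
$s = 900$ ($s = 30^{2} = 900$)
$\left(s - 2594\right) \left(-2303 + O\right) a{\left(F{\left(-2,2 \right)} \right)} = \left(900 - 2594\right) \left(-2303 + 883\right) \left(4 + 2 \left(-2 - 2\right)\right) = \left(-1694\right) \left(-1420\right) \left(4 + 2 \left(-2 - 2\right)\right) = 2405480 \left(4 + 2 \left(-4\right)\right) = 2405480 \left(4 - 8\right) = 2405480 \left(-4\right) = -9621920$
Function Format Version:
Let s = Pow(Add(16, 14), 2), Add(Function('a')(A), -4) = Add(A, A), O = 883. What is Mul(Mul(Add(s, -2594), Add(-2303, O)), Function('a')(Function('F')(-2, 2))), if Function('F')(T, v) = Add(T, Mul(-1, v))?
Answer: -9621920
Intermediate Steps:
Function('a')(A) = Add(4, Mul(2, A)) (Function('a')(A) = Add(4, Add(A, A)) = Add(4, Mul(2, A)))
s = 900 (s = Pow(30, 2) = 900)
Mul(Mul(Add(s, -2594), Add(-2303, O)), Function('a')(Function('F')(-2, 2))) = Mul(Mul(Add(900, -2594), Add(-2303, 883)), Add(4, Mul(2, Add(-2, Mul(-1, 2))))) = Mul(Mul(-1694, -1420), Add(4, Mul(2, Add(-2, -2)))) = Mul(2405480, Add(4, Mul(2, -4))) = Mul(2405480, Add(4, -8)) = Mul(2405480, -4) = -9621920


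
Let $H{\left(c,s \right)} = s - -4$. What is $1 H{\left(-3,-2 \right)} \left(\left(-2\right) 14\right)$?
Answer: $-56$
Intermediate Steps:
$H{\left(c,s \right)} = 4 + s$ ($H{\left(c,s \right)} = s + 4 = 4 + s$)
$1 H{\left(-3,-2 \right)} \left(\left(-2\right) 14\right) = 1 \left(4 - 2\right) \left(\left(-2\right) 14\right) = 1 \cdot 2 \left(-28\right) = 2 \left(-28\right) = -56$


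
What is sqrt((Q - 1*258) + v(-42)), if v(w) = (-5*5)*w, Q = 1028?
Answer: 2*sqrt(455) ≈ 42.661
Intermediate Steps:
v(w) = -25*w
sqrt((Q - 1*258) + v(-42)) = sqrt((1028 - 1*258) - 25*(-42)) = sqrt((1028 - 258) + 1050) = sqrt(770 + 1050) = sqrt(1820) = 2*sqrt(455)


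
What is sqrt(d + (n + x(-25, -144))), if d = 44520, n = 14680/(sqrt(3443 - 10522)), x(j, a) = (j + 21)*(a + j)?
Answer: 2*sqrt(566218211059 - 25979930*I*sqrt(7079))/7079 ≈ 212.59 - 0.41035*I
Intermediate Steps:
x(j, a) = (21 + j)*(a + j)
n = -14680*I*sqrt(7079)/7079 (n = 14680/(sqrt(-7079)) = 14680/((I*sqrt(7079))) = 14680*(-I*sqrt(7079)/7079) = -14680*I*sqrt(7079)/7079 ≈ -174.48*I)
sqrt(d + (n + x(-25, -144))) = sqrt(44520 + (-14680*I*sqrt(7079)/7079 + ((-25)**2 + 21*(-144) + 21*(-25) - 144*(-25)))) = sqrt(44520 + (-14680*I*sqrt(7079)/7079 + (625 - 3024 - 525 + 3600))) = sqrt(44520 + (-14680*I*sqrt(7079)/7079 + 676)) = sqrt(44520 + (676 - 14680*I*sqrt(7079)/7079)) = sqrt(45196 - 14680*I*sqrt(7079)/7079)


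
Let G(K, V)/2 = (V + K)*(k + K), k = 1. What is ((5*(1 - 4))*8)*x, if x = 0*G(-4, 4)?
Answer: 0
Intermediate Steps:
G(K, V) = 2*(1 + K)*(K + V) (G(K, V) = 2*((V + K)*(1 + K)) = 2*((K + V)*(1 + K)) = 2*((1 + K)*(K + V)) = 2*(1 + K)*(K + V))
x = 0 (x = 0*(2*(-4) + 2*4 + 2*(-4)**2 + 2*(-4)*4) = 0*(-8 + 8 + 2*16 - 32) = 0*(-8 + 8 + 32 - 32) = 0*0 = 0)
((5*(1 - 4))*8)*x = ((5*(1 - 4))*8)*0 = ((5*(-3))*8)*0 = -15*8*0 = -120*0 = 0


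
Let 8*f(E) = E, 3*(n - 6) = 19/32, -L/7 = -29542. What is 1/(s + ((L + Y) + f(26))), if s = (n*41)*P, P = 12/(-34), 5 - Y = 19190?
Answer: 16/3000361 ≈ 5.3327e-6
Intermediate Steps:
Y = -19185 (Y = 5 - 1*19190 = 5 - 19190 = -19185)
L = 206794 (L = -7*(-29542) = 206794)
P = -6/17 (P = 12*(-1/34) = -6/17 ≈ -0.35294)
n = 595/96 (n = 6 + (19/32)/3 = 6 + (19*(1/32))/3 = 6 + (1/3)*(19/32) = 6 + 19/96 = 595/96 ≈ 6.1979)
f(E) = E/8
s = -1435/16 (s = ((595/96)*41)*(-6/17) = (24395/96)*(-6/17) = -1435/16 ≈ -89.688)
1/(s + ((L + Y) + f(26))) = 1/(-1435/16 + ((206794 - 19185) + (1/8)*26)) = 1/(-1435/16 + (187609 + 13/4)) = 1/(-1435/16 + 750449/4) = 1/(3000361/16) = 16/3000361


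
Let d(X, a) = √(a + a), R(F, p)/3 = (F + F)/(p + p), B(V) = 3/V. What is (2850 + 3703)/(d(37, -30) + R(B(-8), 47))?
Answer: -7391784/2827547 - 1852873856*I*√15/8482641 ≈ -2.6142 - 845.98*I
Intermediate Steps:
R(F, p) = 3*F/p (R(F, p) = 3*((F + F)/(p + p)) = 3*((2*F)/((2*p))) = 3*((2*F)*(1/(2*p))) = 3*(F/p) = 3*F/p)
d(X, a) = √2*√a (d(X, a) = √(2*a) = √2*√a)
(2850 + 3703)/(d(37, -30) + R(B(-8), 47)) = (2850 + 3703)/(√2*√(-30) + 3*(3/(-8))/47) = 6553/(√2*(I*√30) + 3*(3*(-⅛))*(1/47)) = 6553/(2*I*√15 + 3*(-3/8)*(1/47)) = 6553/(2*I*√15 - 9/376) = 6553/(-9/376 + 2*I*√15)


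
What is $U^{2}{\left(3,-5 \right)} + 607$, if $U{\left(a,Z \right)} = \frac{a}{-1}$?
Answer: $616$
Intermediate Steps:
$U{\left(a,Z \right)} = - a$ ($U{\left(a,Z \right)} = a \left(-1\right) = - a$)
$U^{2}{\left(3,-5 \right)} + 607 = \left(\left(-1\right) 3\right)^{2} + 607 = \left(-3\right)^{2} + 607 = 9 + 607 = 616$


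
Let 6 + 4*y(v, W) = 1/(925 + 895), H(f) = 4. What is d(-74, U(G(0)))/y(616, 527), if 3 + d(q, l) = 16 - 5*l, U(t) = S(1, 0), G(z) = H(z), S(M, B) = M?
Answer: -58240/10919 ≈ -5.3338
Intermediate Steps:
y(v, W) = -10919/7280 (y(v, W) = -3/2 + 1/(4*(925 + 895)) = -3/2 + (1/4)/1820 = -3/2 + (1/4)*(1/1820) = -3/2 + 1/7280 = -10919/7280)
G(z) = 4
U(t) = 1
d(q, l) = 13 - 5*l (d(q, l) = -3 + (16 - 5*l) = 13 - 5*l)
d(-74, U(G(0)))/y(616, 527) = (13 - 5*1)/(-10919/7280) = (13 - 5)*(-7280/10919) = 8*(-7280/10919) = -58240/10919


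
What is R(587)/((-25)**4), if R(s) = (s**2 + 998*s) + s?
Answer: 930982/390625 ≈ 2.3833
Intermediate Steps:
R(s) = s**2 + 999*s
R(587)/((-25)**4) = (587*(999 + 587))/((-25)**4) = (587*1586)/390625 = 930982*(1/390625) = 930982/390625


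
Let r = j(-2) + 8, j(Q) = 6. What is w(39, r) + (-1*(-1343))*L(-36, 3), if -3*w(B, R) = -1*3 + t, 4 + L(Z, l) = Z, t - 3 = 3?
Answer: -53721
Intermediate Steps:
t = 6 (t = 3 + 3 = 6)
L(Z, l) = -4 + Z
r = 14 (r = 6 + 8 = 14)
w(B, R) = -1 (w(B, R) = -(-1*3 + 6)/3 = -(-3 + 6)/3 = -⅓*3 = -1)
w(39, r) + (-1*(-1343))*L(-36, 3) = -1 + (-1*(-1343))*(-4 - 36) = -1 + 1343*(-40) = -1 - 53720 = -53721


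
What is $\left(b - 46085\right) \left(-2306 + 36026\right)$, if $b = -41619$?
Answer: $-2957378880$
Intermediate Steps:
$\left(b - 46085\right) \left(-2306 + 36026\right) = \left(-41619 - 46085\right) \left(-2306 + 36026\right) = \left(-87704\right) 33720 = -2957378880$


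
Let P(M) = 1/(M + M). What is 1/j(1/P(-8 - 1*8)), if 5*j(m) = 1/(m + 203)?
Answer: 855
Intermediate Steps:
P(M) = 1/(2*M)
j(m) = 1/(5*(203 + m)) (j(m) = 1/(5*(m + 203)) = 1/(5*(203 + m)))
1/j(1/P(-8 - 1*8)) = 1/(1/(5*(203 + 1/(1/(2*(-8 - 1*8)))))) = 1/(1/(5*(203 + 1/(1/(2*(-8 - 8)))))) = 1/(1/(5*(203 + 1/((1/2)/(-16))))) = 1/(1/(5*(203 + 1/((1/2)*(-1/16))))) = 1/(1/(5*(203 + 1/(-1/32)))) = 1/(1/(5*(203 - 32))) = 1/((1/5)/171) = 1/((1/5)*(1/171)) = 1/(1/855) = 855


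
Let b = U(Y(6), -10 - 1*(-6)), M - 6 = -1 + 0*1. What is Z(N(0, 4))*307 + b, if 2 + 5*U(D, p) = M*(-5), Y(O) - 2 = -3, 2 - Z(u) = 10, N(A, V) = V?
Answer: -12307/5 ≈ -2461.4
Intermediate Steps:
M = 5 (M = 6 + (-1 + 0*1) = 6 + (-1 + 0) = 6 - 1 = 5)
Z(u) = -8 (Z(u) = 2 - 1*10 = 2 - 10 = -8)
Y(O) = -1 (Y(O) = 2 - 3 = -1)
U(D, p) = -27/5 (U(D, p) = -⅖ + (5*(-5))/5 = -⅖ + (⅕)*(-25) = -⅖ - 5 = -27/5)
b = -27/5 ≈ -5.4000
Z(N(0, 4))*307 + b = -8*307 - 27/5 = -2456 - 27/5 = -12307/5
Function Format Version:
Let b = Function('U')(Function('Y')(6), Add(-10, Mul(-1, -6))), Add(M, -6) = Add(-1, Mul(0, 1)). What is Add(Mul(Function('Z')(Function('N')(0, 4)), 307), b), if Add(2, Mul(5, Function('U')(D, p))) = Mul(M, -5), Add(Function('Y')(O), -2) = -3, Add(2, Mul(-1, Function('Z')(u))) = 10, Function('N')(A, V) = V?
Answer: Rational(-12307, 5) ≈ -2461.4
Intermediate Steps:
M = 5 (M = Add(6, Add(-1, Mul(0, 1))) = Add(6, Add(-1, 0)) = Add(6, -1) = 5)
Function('Z')(u) = -8 (Function('Z')(u) = Add(2, Mul(-1, 10)) = Add(2, -10) = -8)
Function('Y')(O) = -1 (Function('Y')(O) = Add(2, -3) = -1)
Function('U')(D, p) = Rational(-27, 5) (Function('U')(D, p) = Add(Rational(-2, 5), Mul(Rational(1, 5), Mul(5, -5))) = Add(Rational(-2, 5), Mul(Rational(1, 5), -25)) = Add(Rational(-2, 5), -5) = Rational(-27, 5))
b = Rational(-27, 5) ≈ -5.4000
Add(Mul(Function('Z')(Function('N')(0, 4)), 307), b) = Add(Mul(-8, 307), Rational(-27, 5)) = Add(-2456, Rational(-27, 5)) = Rational(-12307, 5)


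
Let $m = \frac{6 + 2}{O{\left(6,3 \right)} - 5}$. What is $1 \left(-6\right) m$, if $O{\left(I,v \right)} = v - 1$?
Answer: $16$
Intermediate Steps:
$O{\left(I,v \right)} = -1 + v$ ($O{\left(I,v \right)} = v - 1 = -1 + v$)
$m = - \frac{8}{3}$ ($m = \frac{6 + 2}{\left(-1 + 3\right) - 5} = \frac{8}{2 - 5} = \frac{8}{-3} = 8 \left(- \frac{1}{3}\right) = - \frac{8}{3} \approx -2.6667$)
$1 \left(-6\right) m = 1 \left(-6\right) \left(- \frac{8}{3}\right) = \left(-6\right) \left(- \frac{8}{3}\right) = 16$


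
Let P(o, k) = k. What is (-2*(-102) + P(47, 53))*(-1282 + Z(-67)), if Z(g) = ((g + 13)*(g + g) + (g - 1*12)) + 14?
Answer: 1513473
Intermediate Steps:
Z(g) = 2 + g + 2*g*(13 + g) (Z(g) = ((13 + g)*(2*g) + (g - 12)) + 14 = (2*g*(13 + g) + (-12 + g)) + 14 = (-12 + g + 2*g*(13 + g)) + 14 = 2 + g + 2*g*(13 + g))
(-2*(-102) + P(47, 53))*(-1282 + Z(-67)) = (-2*(-102) + 53)*(-1282 + (2 + 2*(-67)² + 27*(-67))) = (204 + 53)*(-1282 + (2 + 2*4489 - 1809)) = 257*(-1282 + (2 + 8978 - 1809)) = 257*(-1282 + 7171) = 257*5889 = 1513473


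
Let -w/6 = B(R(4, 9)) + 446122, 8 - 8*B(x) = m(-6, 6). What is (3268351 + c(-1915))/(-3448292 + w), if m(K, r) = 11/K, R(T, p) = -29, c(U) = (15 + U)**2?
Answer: -55026808/49000251 ≈ -1.1230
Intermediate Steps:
B(x) = 59/48 (B(x) = 1 - 11/(8*(-6)) = 1 - 11*(-1)/(8*6) = 1 - 1/8*(-11/6) = 1 + 11/48 = 59/48)
w = -21413915/8 (w = -6*(59/48 + 446122) = -6*21413915/48 = -21413915/8 ≈ -2.6767e+6)
(3268351 + c(-1915))/(-3448292 + w) = (3268351 + (15 - 1915)**2)/(-3448292 - 21413915/8) = (3268351 + (-1900)**2)/(-49000251/8) = (3268351 + 3610000)*(-8/49000251) = 6878351*(-8/49000251) = -55026808/49000251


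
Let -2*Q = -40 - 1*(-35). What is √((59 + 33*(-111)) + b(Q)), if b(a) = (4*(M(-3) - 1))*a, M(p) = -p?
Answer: 16*I*√14 ≈ 59.867*I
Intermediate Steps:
Q = 5/2 (Q = -(-40 - 1*(-35))/2 = -(-40 + 35)/2 = -½*(-5) = 5/2 ≈ 2.5000)
b(a) = 8*a (b(a) = (4*(-1*(-3) - 1))*a = (4*(3 - 1))*a = (4*2)*a = 8*a)
√((59 + 33*(-111)) + b(Q)) = √((59 + 33*(-111)) + 8*(5/2)) = √((59 - 3663) + 20) = √(-3604 + 20) = √(-3584) = 16*I*√14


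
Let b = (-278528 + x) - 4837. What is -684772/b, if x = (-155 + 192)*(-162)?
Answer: 684772/289359 ≈ 2.3665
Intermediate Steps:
x = -5994 (x = 37*(-162) = -5994)
b = -289359 (b = (-278528 - 5994) - 4837 = -284522 - 4837 = -289359)
-684772/b = -684772/(-289359) = -684772*(-1/289359) = 684772/289359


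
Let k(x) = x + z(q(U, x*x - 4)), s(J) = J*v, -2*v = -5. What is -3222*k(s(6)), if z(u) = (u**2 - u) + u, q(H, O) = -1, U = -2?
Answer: -51552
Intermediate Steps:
v = 5/2 (v = -1/2*(-5) = 5/2 ≈ 2.5000)
s(J) = 5*J/2 (s(J) = J*(5/2) = 5*J/2)
z(u) = u**2
k(x) = 1 + x (k(x) = x + (-1)**2 = x + 1 = 1 + x)
-3222*k(s(6)) = -3222*(1 + (5/2)*6) = -3222*(1 + 15) = -3222*16 = -51552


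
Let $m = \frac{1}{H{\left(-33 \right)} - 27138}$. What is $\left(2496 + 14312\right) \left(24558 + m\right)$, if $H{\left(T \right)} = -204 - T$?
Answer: $\frac{11272359508168}{27309} \approx 4.1277 \cdot 10^{8}$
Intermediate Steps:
$m = - \frac{1}{27309}$ ($m = \frac{1}{\left(-204 - -33\right) - 27138} = \frac{1}{\left(-204 + 33\right) - 27138} = \frac{1}{-171 - 27138} = \frac{1}{-27309} = - \frac{1}{27309} \approx -3.6618 \cdot 10^{-5}$)
$\left(2496 + 14312\right) \left(24558 + m\right) = \left(2496 + 14312\right) \left(24558 - \frac{1}{27309}\right) = 16808 \cdot \frac{670654421}{27309} = \frac{11272359508168}{27309}$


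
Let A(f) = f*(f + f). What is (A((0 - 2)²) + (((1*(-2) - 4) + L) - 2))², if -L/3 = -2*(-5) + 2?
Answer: 144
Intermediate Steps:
L = -36 (L = -3*(-2*(-5) + 2) = -3*(10 + 2) = -3*12 = -36)
A(f) = 2*f² (A(f) = f*(2*f) = 2*f²)
(A((0 - 2)²) + (((1*(-2) - 4) + L) - 2))² = (2*((0 - 2)²)² + (((1*(-2) - 4) - 36) - 2))² = (2*((-2)²)² + (((-2 - 4) - 36) - 2))² = (2*4² + ((-6 - 36) - 2))² = (2*16 + (-42 - 2))² = (32 - 44)² = (-12)² = 144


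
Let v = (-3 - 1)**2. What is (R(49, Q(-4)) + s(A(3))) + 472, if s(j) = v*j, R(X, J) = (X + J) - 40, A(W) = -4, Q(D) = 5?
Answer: 422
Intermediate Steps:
v = 16 (v = (-4)**2 = 16)
R(X, J) = -40 + J + X (R(X, J) = (J + X) - 40 = -40 + J + X)
s(j) = 16*j
(R(49, Q(-4)) + s(A(3))) + 472 = ((-40 + 5 + 49) + 16*(-4)) + 472 = (14 - 64) + 472 = -50 + 472 = 422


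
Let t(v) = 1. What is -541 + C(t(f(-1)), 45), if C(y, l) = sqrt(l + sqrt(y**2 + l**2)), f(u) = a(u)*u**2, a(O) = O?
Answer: -541 + sqrt(45 + sqrt(2026)) ≈ -531.51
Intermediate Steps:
f(u) = u**3 (f(u) = u*u**2 = u**3)
C(y, l) = sqrt(l + sqrt(l**2 + y**2))
-541 + C(t(f(-1)), 45) = -541 + sqrt(45 + sqrt(45**2 + 1**2)) = -541 + sqrt(45 + sqrt(2025 + 1)) = -541 + sqrt(45 + sqrt(2026))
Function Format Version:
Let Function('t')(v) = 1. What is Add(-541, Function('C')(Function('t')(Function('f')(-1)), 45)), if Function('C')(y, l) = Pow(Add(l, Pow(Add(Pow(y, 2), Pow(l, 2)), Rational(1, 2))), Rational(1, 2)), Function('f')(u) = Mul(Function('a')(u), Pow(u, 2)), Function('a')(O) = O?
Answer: Add(-541, Pow(Add(45, Pow(2026, Rational(1, 2))), Rational(1, 2))) ≈ -531.51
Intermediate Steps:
Function('f')(u) = Pow(u, 3) (Function('f')(u) = Mul(u, Pow(u, 2)) = Pow(u, 3))
Function('C')(y, l) = Pow(Add(l, Pow(Add(Pow(l, 2), Pow(y, 2)), Rational(1, 2))), Rational(1, 2))
Add(-541, Function('C')(Function('t')(Function('f')(-1)), 45)) = Add(-541, Pow(Add(45, Pow(Add(Pow(45, 2), Pow(1, 2)), Rational(1, 2))), Rational(1, 2))) = Add(-541, Pow(Add(45, Pow(Add(2025, 1), Rational(1, 2))), Rational(1, 2))) = Add(-541, Pow(Add(45, Pow(2026, Rational(1, 2))), Rational(1, 2)))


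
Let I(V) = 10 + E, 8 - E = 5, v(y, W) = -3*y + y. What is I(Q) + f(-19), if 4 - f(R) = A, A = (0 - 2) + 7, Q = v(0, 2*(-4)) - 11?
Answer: 12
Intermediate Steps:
v(y, W) = -2*y
E = 3 (E = 8 - 1*5 = 8 - 5 = 3)
Q = -11 (Q = -2*0 - 11 = 0 - 11 = -11)
A = 5 (A = -2 + 7 = 5)
f(R) = -1 (f(R) = 4 - 1*5 = 4 - 5 = -1)
I(V) = 13 (I(V) = 10 + 3 = 13)
I(Q) + f(-19) = 13 - 1 = 12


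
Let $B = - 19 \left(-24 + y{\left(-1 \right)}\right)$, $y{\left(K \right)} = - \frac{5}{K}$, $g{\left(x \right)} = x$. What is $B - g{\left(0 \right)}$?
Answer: $361$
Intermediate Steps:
$B = 361$ ($B = - 19 \left(-24 - \frac{5}{-1}\right) = - 19 \left(-24 - -5\right) = - 19 \left(-24 + 5\right) = \left(-19\right) \left(-19\right) = 361$)
$B - g{\left(0 \right)} = 361 - 0 = 361 + 0 = 361$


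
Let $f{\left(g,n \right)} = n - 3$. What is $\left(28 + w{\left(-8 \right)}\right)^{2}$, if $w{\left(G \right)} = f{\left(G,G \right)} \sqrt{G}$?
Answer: $-184 - 1232 i \sqrt{2} \approx -184.0 - 1742.3 i$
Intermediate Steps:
$f{\left(g,n \right)} = -3 + n$
$w{\left(G \right)} = \sqrt{G} \left(-3 + G\right)$ ($w{\left(G \right)} = \left(-3 + G\right) \sqrt{G} = \sqrt{G} \left(-3 + G\right)$)
$\left(28 + w{\left(-8 \right)}\right)^{2} = \left(28 + \sqrt{-8} \left(-3 - 8\right)\right)^{2} = \left(28 + 2 i \sqrt{2} \left(-11\right)\right)^{2} = \left(28 - 22 i \sqrt{2}\right)^{2}$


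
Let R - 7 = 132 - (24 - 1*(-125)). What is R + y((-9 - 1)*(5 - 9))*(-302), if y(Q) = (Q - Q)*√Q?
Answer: -10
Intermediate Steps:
y(Q) = 0 (y(Q) = 0*√Q = 0)
R = -10 (R = 7 + (132 - (24 - 1*(-125))) = 7 + (132 - (24 + 125)) = 7 + (132 - 1*149) = 7 + (132 - 149) = 7 - 17 = -10)
R + y((-9 - 1)*(5 - 9))*(-302) = -10 + 0*(-302) = -10 + 0 = -10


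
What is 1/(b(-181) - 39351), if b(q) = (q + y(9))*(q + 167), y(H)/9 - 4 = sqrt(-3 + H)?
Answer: -37321/1392761785 + 126*sqrt(6)/1392761785 ≈ -2.6575e-5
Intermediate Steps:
y(H) = 36 + 9*sqrt(-3 + H)
b(q) = (167 + q)*(36 + q + 9*sqrt(6)) (b(q) = (q + (36 + 9*sqrt(-3 + 9)))*(q + 167) = (q + (36 + 9*sqrt(6)))*(167 + q) = (36 + q + 9*sqrt(6))*(167 + q) = (167 + q)*(36 + q + 9*sqrt(6)))
1/(b(-181) - 39351) = 1/((6012 + (-181)**2 + 203*(-181) + 1503*sqrt(6) + 9*(-181)*sqrt(6)) - 39351) = 1/((6012 + 32761 - 36743 + 1503*sqrt(6) - 1629*sqrt(6)) - 39351) = 1/((2030 - 126*sqrt(6)) - 39351) = 1/(-37321 - 126*sqrt(6))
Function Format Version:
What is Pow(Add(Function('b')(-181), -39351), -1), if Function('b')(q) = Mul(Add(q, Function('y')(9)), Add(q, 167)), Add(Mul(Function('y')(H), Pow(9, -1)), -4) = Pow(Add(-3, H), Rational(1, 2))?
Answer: Add(Rational(-37321, 1392761785), Mul(Rational(126, 1392761785), Pow(6, Rational(1, 2)))) ≈ -2.6575e-5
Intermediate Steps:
Function('y')(H) = Add(36, Mul(9, Pow(Add(-3, H), Rational(1, 2))))
Function('b')(q) = Mul(Add(167, q), Add(36, q, Mul(9, Pow(6, Rational(1, 2))))) (Function('b')(q) = Mul(Add(q, Add(36, Mul(9, Pow(Add(-3, 9), Rational(1, 2))))), Add(q, 167)) = Mul(Add(q, Add(36, Mul(9, Pow(6, Rational(1, 2))))), Add(167, q)) = Mul(Add(36, q, Mul(9, Pow(6, Rational(1, 2)))), Add(167, q)) = Mul(Add(167, q), Add(36, q, Mul(9, Pow(6, Rational(1, 2))))))
Pow(Add(Function('b')(-181), -39351), -1) = Pow(Add(Add(6012, Pow(-181, 2), Mul(203, -181), Mul(1503, Pow(6, Rational(1, 2))), Mul(9, -181, Pow(6, Rational(1, 2)))), -39351), -1) = Pow(Add(Add(6012, 32761, -36743, Mul(1503, Pow(6, Rational(1, 2))), Mul(-1629, Pow(6, Rational(1, 2)))), -39351), -1) = Pow(Add(Add(2030, Mul(-126, Pow(6, Rational(1, 2)))), -39351), -1) = Pow(Add(-37321, Mul(-126, Pow(6, Rational(1, 2)))), -1)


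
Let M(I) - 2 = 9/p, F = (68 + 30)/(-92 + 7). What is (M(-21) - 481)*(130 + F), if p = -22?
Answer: -57755372/935 ≈ -61770.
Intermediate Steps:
F = -98/85 (F = 98/(-85) = 98*(-1/85) = -98/85 ≈ -1.1529)
M(I) = 35/22 (M(I) = 2 + 9/(-22) = 2 + 9*(-1/22) = 2 - 9/22 = 35/22)
(M(-21) - 481)*(130 + F) = (35/22 - 481)*(130 - 98/85) = -10547/22*10952/85 = -57755372/935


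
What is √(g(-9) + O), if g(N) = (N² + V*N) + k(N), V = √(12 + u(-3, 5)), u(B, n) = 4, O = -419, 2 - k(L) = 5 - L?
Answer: I*√386 ≈ 19.647*I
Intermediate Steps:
k(L) = -3 + L (k(L) = 2 - (5 - L) = 2 + (-5 + L) = -3 + L)
V = 4 (V = √(12 + 4) = √16 = 4)
g(N) = -3 + N² + 5*N (g(N) = (N² + 4*N) + (-3 + N) = -3 + N² + 5*N)
√(g(-9) + O) = √((-3 + (-9)² + 5*(-9)) - 419) = √((-3 + 81 - 45) - 419) = √(33 - 419) = √(-386) = I*√386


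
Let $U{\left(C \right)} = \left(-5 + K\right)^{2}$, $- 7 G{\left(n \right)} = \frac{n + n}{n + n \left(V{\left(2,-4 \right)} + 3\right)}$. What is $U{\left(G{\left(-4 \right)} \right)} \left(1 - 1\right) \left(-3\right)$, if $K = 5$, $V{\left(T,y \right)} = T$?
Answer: $0$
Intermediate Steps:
$G{\left(n \right)} = - \frac{1}{21}$ ($G{\left(n \right)} = - \frac{\left(n + n\right) \frac{1}{n + n \left(2 + 3\right)}}{7} = - \frac{2 n \frac{1}{n + n 5}}{7} = - \frac{2 n \frac{1}{n + 5 n}}{7} = - \frac{2 n \frac{1}{6 n}}{7} = \left(- \frac{1}{7}\right) \frac{1}{3} = - \frac{1}{21}$)
$U{\left(C \right)} = 0$ ($U{\left(C \right)} = \left(-5 + 5\right)^{2} = 0^{2} = 0$)
$U{\left(G{\left(-4 \right)} \right)} \left(1 - 1\right) \left(-3\right) = 0 \left(1 - 1\right) \left(-3\right) = 0 \cdot 0 \left(-3\right) = 0 \left(-3\right) = 0$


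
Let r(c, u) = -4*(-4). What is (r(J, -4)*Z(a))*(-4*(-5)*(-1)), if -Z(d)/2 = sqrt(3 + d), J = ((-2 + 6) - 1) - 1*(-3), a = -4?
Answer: 640*I ≈ 640.0*I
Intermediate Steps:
J = 6 (J = (4 - 1) + 3 = 3 + 3 = 6)
Z(d) = -2*sqrt(3 + d)
r(c, u) = 16
(r(J, -4)*Z(a))*(-4*(-5)*(-1)) = (16*(-2*sqrt(3 - 4)))*(-4*(-5)*(-1)) = (16*(-2*I))*(20*(-1)) = (16*(-2*I))*(-20) = -32*I*(-20) = 640*I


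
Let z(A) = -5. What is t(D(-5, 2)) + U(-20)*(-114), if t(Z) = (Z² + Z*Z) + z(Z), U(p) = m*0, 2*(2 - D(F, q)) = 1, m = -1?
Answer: -½ ≈ -0.50000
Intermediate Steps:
D(F, q) = 3/2 (D(F, q) = 2 - ½*1 = 2 - ½ = 3/2)
U(p) = 0 (U(p) = -1*0 = 0)
t(Z) = -5 + 2*Z² (t(Z) = (Z² + Z*Z) - 5 = (Z² + Z²) - 5 = 2*Z² - 5 = -5 + 2*Z²)
t(D(-5, 2)) + U(-20)*(-114) = (-5 + 2*(3/2)²) + 0*(-114) = (-5 + 2*(9/4)) + 0 = (-5 + 9/2) + 0 = -½ + 0 = -½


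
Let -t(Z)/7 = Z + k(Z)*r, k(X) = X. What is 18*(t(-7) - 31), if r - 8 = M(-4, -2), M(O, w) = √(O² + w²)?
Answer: 7380 + 1764*√5 ≈ 11324.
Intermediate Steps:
r = 8 + 2*√5 (r = 8 + √((-4)² + (-2)²) = 8 + √(16 + 4) = 8 + √20 = 8 + 2*√5 ≈ 12.472)
t(Z) = -7*Z - 7*Z*(8 + 2*√5) (t(Z) = -7*(Z + Z*(8 + 2*√5)) = -7*Z - 7*Z*(8 + 2*√5))
18*(t(-7) - 31) = 18*(7*(-7)*(-9 - 2*√5) - 31) = 18*((441 + 98*√5) - 31) = 18*(410 + 98*√5) = 7380 + 1764*√5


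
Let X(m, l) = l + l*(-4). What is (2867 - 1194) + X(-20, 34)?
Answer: 1571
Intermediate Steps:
X(m, l) = -3*l (X(m, l) = l - 4*l = -3*l)
(2867 - 1194) + X(-20, 34) = (2867 - 1194) - 3*34 = 1673 - 102 = 1571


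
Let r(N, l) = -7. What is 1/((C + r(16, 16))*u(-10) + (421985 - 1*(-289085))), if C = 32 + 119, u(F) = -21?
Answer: 1/708046 ≈ 1.4123e-6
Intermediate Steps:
C = 151
1/((C + r(16, 16))*u(-10) + (421985 - 1*(-289085))) = 1/((151 - 7)*(-21) + (421985 - 1*(-289085))) = 1/(144*(-21) + (421985 + 289085)) = 1/(-3024 + 711070) = 1/708046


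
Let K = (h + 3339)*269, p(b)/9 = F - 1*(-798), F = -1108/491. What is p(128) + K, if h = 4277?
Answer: 1009430054/491 ≈ 2.0559e+6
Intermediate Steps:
F = -1108/491 (F = -1108*1/491 = -1108/491 ≈ -2.2566)
p(b) = 3516390/491 (p(b) = 9*(-1108/491 - 1*(-798)) = 9*(-1108/491 + 798) = 9*(390710/491) = 3516390/491)
K = 2048704 (K = (4277 + 3339)*269 = 7616*269 = 2048704)
p(128) + K = 3516390/491 + 2048704 = 1009430054/491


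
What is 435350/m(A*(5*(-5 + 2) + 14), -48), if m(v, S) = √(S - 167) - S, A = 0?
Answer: 20896800/2519 - 435350*I*√215/2519 ≈ 8295.7 - 2534.1*I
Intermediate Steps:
m(v, S) = √(-167 + S) - S
435350/m(A*(5*(-5 + 2) + 14), -48) = 435350/(√(-167 - 48) - 1*(-48)) = 435350/(√(-215) + 48) = 435350/(I*√215 + 48) = 435350/(48 + I*√215)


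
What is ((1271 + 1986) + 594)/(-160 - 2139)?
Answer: -3851/2299 ≈ -1.6751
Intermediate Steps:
((1271 + 1986) + 594)/(-160 - 2139) = (3257 + 594)/(-2299) = 3851*(-1/2299) = -3851/2299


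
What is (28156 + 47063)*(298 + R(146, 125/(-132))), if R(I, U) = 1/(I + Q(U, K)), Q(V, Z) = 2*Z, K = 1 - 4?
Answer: 3138211899/140 ≈ 2.2416e+7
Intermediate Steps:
K = -3
R(I, U) = 1/(-6 + I) (R(I, U) = 1/(I + 2*(-3)) = 1/(I - 6) = 1/(-6 + I))
(28156 + 47063)*(298 + R(146, 125/(-132))) = (28156 + 47063)*(298 + 1/(-6 + 146)) = 75219*(298 + 1/140) = 75219*(41721/140) = 3138211899/140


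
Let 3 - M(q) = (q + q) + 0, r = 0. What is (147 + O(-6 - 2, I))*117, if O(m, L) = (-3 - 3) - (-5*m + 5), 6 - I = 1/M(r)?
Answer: 11232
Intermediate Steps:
M(q) = 3 - 2*q (M(q) = 3 - ((q + q) + 0) = 3 - (2*q + 0) = 3 - 2*q)
I = 17/3 (I = 6 - 1/(3 - 2*0) = 6 - 1/(3 + 0) = 6 - 1/3 = 6 - 1*⅓ = 6 - ⅓ = 17/3 ≈ 5.6667)
O(m, L) = -11 + 5*m (O(m, L) = -6 - (5 - 5*m) = -6 + (-5 + 5*m) = -11 + 5*m)
(147 + O(-6 - 2, I))*117 = (147 + (-11 + 5*(-6 - 2)))*117 = (147 + (-11 + 5*(-8)))*117 = (147 + (-11 - 40))*117 = (147 - 51)*117 = 96*117 = 11232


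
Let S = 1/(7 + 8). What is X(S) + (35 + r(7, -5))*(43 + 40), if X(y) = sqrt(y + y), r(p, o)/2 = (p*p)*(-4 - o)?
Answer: 11039 + sqrt(30)/15 ≈ 11039.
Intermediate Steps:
r(p, o) = 2*p**2*(-4 - o) (r(p, o) = 2*((p*p)*(-4 - o)) = 2*(p**2*(-4 - o)) = 2*p**2*(-4 - o))
S = 1/15 ≈ 0.066667
X(y) = sqrt(2)*sqrt(y) (X(y) = sqrt(2*y) = sqrt(2)*sqrt(y))
X(S) + (35 + r(7, -5))*(43 + 40) = sqrt(2)*sqrt(1/15) + (35 + 2*7**2*(-4 - 1*(-5)))*(43 + 40) = sqrt(2)*(sqrt(15)/15) + (35 + 2*49*(-4 + 5))*83 = sqrt(30)/15 + (35 + 2*49*1)*83 = sqrt(30)/15 + (35 + 98)*83 = sqrt(30)/15 + 133*83 = sqrt(30)/15 + 11039 = 11039 + sqrt(30)/15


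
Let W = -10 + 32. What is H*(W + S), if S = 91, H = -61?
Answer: -6893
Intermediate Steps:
W = 22
H*(W + S) = -61*(22 + 91) = -61*113 = -6893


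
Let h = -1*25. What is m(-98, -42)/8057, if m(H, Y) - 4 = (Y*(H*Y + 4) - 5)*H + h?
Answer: 2422627/1151 ≈ 2104.8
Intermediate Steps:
h = -25
m(H, Y) = -21 + H*(-5 + Y*(4 + H*Y)) (m(H, Y) = 4 + ((Y*(H*Y + 4) - 5)*H - 25) = 4 + ((Y*(4 + H*Y) - 5)*H - 25) = 4 + ((-5 + Y*(4 + H*Y))*H - 25) = 4 + (H*(-5 + Y*(4 + H*Y)) - 25) = 4 + (-25 + H*(-5 + Y*(4 + H*Y))) = -21 + H*(-5 + Y*(4 + H*Y)))
m(-98, -42)/8057 = (-21 - 5*(-98) + (-98)**2*(-42)**2 + 4*(-98)*(-42))/8057 = (-21 + 490 + 9604*1764 + 16464)*(1/8057) = (-21 + 490 + 16941456 + 16464)*(1/8057) = 16958389*(1/8057) = 2422627/1151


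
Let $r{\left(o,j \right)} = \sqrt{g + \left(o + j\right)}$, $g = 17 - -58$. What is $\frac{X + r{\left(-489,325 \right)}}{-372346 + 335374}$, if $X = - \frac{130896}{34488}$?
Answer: $\frac{101}{983866} - \frac{i \sqrt{89}}{36972} \approx 0.00010266 - 0.00025517 i$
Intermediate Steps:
$X = - \frac{1818}{479}$ ($X = \left(-130896\right) \frac{1}{34488} = - \frac{1818}{479} \approx -3.7954$)
$g = 75$ ($g = 17 + 58 = 75$)
$r{\left(o,j \right)} = \sqrt{75 + j + o}$ ($r{\left(o,j \right)} = \sqrt{75 + \left(o + j\right)} = \sqrt{75 + \left(j + o\right)} = \sqrt{75 + j + o}$)
$\frac{X + r{\left(-489,325 \right)}}{-372346 + 335374} = \frac{- \frac{1818}{479} + \sqrt{75 + 325 - 489}}{-372346 + 335374} = \frac{- \frac{1818}{479} + \sqrt{-89}}{-36972} = \left(- \frac{1818}{479} + i \sqrt{89}\right) \left(- \frac{1}{36972}\right) = \frac{101}{983866} - \frac{i \sqrt{89}}{36972}$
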